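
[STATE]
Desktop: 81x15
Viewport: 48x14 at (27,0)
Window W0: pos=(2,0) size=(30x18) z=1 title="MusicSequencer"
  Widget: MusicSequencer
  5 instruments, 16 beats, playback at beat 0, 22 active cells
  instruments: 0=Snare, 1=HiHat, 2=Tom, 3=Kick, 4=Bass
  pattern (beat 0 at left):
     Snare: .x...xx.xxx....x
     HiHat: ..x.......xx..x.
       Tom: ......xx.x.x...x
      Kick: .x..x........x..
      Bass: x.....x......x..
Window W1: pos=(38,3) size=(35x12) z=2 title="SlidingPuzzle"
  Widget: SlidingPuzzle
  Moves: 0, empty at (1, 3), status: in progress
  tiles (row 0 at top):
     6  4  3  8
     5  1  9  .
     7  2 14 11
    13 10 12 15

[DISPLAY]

━━━━┓                                           
    ┃                                           
────┨                                           
    ┃      ┏━━━━━━━━━━━━━━━━━━━━━━━━━━━━━━━━━┓  
    ┃      ┃ SlidingPuzzle                   ┃  
    ┃      ┠─────────────────────────────────┨  
    ┃      ┃┌────┬────┬────┬────┐            ┃  
    ┃      ┃│  6 │  4 │  3 │  8 │            ┃  
    ┃      ┃├────┼────┼────┼────┤            ┃  
    ┃      ┃│  5 │  1 │  9 │    │            ┃  
    ┃      ┃├────┼────┼────┼────┤            ┃  
    ┃      ┃│  7 │  2 │ 14 │ 11 │            ┃  
    ┃      ┃├────┼────┼────┼────┤            ┃  
    ┃      ┃│ 13 │ 10 │ 12 │ 15 │            ┃  


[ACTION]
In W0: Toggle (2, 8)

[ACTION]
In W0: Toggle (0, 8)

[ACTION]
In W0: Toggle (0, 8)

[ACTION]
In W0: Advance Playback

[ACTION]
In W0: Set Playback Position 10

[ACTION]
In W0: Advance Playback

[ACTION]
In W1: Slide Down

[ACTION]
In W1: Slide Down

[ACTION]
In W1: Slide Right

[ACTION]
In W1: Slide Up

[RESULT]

━━━━┓                                           
    ┃                                           
────┨                                           
    ┃      ┏━━━━━━━━━━━━━━━━━━━━━━━━━━━━━━━━━┓  
    ┃      ┃ SlidingPuzzle                   ┃  
    ┃      ┠─────────────────────────────────┨  
    ┃      ┃┌────┬────┬────┬────┐            ┃  
    ┃      ┃│  6 │  4 │  9 │  3 │            ┃  
    ┃      ┃├────┼────┼────┼────┤            ┃  
    ┃      ┃│  5 │  1 │    │  8 │            ┃  
    ┃      ┃├────┼────┼────┼────┤            ┃  
    ┃      ┃│  7 │  2 │ 14 │ 11 │            ┃  
    ┃      ┃├────┼────┼────┼────┤            ┃  
    ┃      ┃│ 13 │ 10 │ 12 │ 15 │            ┃  


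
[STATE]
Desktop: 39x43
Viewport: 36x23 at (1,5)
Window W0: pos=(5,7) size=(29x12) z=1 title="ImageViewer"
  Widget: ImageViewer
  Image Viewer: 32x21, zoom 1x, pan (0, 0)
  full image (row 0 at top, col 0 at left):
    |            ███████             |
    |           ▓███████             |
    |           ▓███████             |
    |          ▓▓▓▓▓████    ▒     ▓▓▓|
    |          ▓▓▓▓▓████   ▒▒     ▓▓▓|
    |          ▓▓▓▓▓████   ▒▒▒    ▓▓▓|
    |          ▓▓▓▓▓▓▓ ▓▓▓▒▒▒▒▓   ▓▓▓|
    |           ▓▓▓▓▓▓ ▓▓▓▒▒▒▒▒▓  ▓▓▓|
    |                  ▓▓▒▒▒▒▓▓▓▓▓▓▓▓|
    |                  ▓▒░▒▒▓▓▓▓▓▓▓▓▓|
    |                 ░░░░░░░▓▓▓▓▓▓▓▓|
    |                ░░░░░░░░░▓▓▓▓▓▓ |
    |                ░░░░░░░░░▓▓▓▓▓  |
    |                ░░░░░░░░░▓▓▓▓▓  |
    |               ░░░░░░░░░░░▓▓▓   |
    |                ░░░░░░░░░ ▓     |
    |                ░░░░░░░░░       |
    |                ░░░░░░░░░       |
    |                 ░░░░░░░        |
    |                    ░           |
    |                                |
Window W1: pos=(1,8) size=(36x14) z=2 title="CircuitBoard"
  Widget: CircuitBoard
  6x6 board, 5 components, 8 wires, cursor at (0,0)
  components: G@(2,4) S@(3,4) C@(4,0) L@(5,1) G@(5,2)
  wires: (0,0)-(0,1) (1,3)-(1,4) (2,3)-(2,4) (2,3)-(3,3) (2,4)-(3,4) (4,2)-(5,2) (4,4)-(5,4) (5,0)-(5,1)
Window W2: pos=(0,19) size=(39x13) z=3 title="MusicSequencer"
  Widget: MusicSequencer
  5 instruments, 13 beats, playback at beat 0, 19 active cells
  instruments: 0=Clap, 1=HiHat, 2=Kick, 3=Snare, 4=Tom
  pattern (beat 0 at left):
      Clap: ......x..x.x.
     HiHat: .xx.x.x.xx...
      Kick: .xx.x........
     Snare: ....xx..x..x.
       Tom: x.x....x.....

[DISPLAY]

                                    
                                    
    ┏━━━━━━━━━━━━━━━━━━━━━━━━━━━┓   
┏━━━━━━━━━━━━━━━━━━━━━━━━━━━━━━━━━━┓
┃ CircuitBoard                     ┃
┠──────────────────────────────────┨
┃   0 1 2 3 4 5                    ┃
┃0  [.]─ ·                         ┃
┃                                  ┃
┃1               · ─ ·             ┃
┃                                  ┃
┃2               · ─ G             ┃
┃                │   │             ┃
┃3               ·   S             ┃
━━━━━━━━━━━━━━━━━━━━━━━━━━━━━━━━━━━━
 MusicSequencer                     
────────────────────────────────────
      ▼123456789012                 
  Clap······█··█·█·                 
 HiHat·██·█·█·██···                 
  Kick·██·█········                 
 Snare····██··█··█·                 
   Tom█·█····█·····                 


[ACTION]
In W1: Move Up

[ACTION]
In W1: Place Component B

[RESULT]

                                    
                                    
    ┏━━━━━━━━━━━━━━━━━━━━━━━━━━━┓   
┏━━━━━━━━━━━━━━━━━━━━━━━━━━━━━━━━━━┓
┃ CircuitBoard                     ┃
┠──────────────────────────────────┨
┃   0 1 2 3 4 5                    ┃
┃0  [B]─ ·                         ┃
┃                                  ┃
┃1               · ─ ·             ┃
┃                                  ┃
┃2               · ─ G             ┃
┃                │   │             ┃
┃3               ·   S             ┃
━━━━━━━━━━━━━━━━━━━━━━━━━━━━━━━━━━━━
 MusicSequencer                     
────────────────────────────────────
      ▼123456789012                 
  Clap······█··█·█·                 
 HiHat·██·█·█·██···                 
  Kick·██·█········                 
 Snare····██··█··█·                 
   Tom█·█····█·····                 


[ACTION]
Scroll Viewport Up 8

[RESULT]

                                    
                                    
                                    
                                    
                                    
                                    
                                    
    ┏━━━━━━━━━━━━━━━━━━━━━━━━━━━┓   
┏━━━━━━━━━━━━━━━━━━━━━━━━━━━━━━━━━━┓
┃ CircuitBoard                     ┃
┠──────────────────────────────────┨
┃   0 1 2 3 4 5                    ┃
┃0  [B]─ ·                         ┃
┃                                  ┃
┃1               · ─ ·             ┃
┃                                  ┃
┃2               · ─ G             ┃
┃                │   │             ┃
┃3               ·   S             ┃
━━━━━━━━━━━━━━━━━━━━━━━━━━━━━━━━━━━━
 MusicSequencer                     
────────────────────────────────────
      ▼123456789012                 


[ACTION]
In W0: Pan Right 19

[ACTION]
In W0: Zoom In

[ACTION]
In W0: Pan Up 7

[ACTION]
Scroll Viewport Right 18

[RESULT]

                                    
                                    
                                    
                                    
                                    
                                    
                                    
  ┏━━━━━━━━━━━━━━━━━━━━━━━━━━━┓     
━━━━━━━━━━━━━━━━━━━━━━━━━━━━━━━━━┓  
CircuitBoard                     ┃  
─────────────────────────────────┨  
  0 1 2 3 4 5                    ┃  
  [B]─ ·                         ┃  
                                 ┃  
               · ─ ·             ┃  
                                 ┃  
               · ─ G             ┃  
               │   │             ┃  
               ·   S             ┃  
━━━━━━━━━━━━━━━━━━━━━━━━━━━━━━━━━━━┓
usicSequencer                      ┃
───────────────────────────────────┨
    ▼123456789012                  ┃


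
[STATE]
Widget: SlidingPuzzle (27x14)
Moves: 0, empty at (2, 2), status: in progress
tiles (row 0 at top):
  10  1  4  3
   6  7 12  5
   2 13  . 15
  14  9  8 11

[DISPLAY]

┌────┬────┬────┬────┐      
│ 10 │  1 │  4 │  3 │      
├────┼────┼────┼────┤      
│  6 │  7 │ 12 │  5 │      
├────┼────┼────┼────┤      
│  2 │ 13 │    │ 15 │      
├────┼────┼────┼────┤      
│ 14 │  9 │  8 │ 11 │      
└────┴────┴────┴────┘      
Moves: 0                   
                           
                           
                           
                           


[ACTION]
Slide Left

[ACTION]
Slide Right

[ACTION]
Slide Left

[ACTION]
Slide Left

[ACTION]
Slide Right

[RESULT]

┌────┬────┬────┬────┐      
│ 10 │  1 │  4 │  3 │      
├────┼────┼────┼────┤      
│  6 │  7 │ 12 │  5 │      
├────┼────┼────┼────┤      
│  2 │ 13 │    │ 15 │      
├────┼────┼────┼────┤      
│ 14 │  9 │  8 │ 11 │      
└────┴────┴────┴────┘      
Moves: 4                   
                           
                           
                           
                           


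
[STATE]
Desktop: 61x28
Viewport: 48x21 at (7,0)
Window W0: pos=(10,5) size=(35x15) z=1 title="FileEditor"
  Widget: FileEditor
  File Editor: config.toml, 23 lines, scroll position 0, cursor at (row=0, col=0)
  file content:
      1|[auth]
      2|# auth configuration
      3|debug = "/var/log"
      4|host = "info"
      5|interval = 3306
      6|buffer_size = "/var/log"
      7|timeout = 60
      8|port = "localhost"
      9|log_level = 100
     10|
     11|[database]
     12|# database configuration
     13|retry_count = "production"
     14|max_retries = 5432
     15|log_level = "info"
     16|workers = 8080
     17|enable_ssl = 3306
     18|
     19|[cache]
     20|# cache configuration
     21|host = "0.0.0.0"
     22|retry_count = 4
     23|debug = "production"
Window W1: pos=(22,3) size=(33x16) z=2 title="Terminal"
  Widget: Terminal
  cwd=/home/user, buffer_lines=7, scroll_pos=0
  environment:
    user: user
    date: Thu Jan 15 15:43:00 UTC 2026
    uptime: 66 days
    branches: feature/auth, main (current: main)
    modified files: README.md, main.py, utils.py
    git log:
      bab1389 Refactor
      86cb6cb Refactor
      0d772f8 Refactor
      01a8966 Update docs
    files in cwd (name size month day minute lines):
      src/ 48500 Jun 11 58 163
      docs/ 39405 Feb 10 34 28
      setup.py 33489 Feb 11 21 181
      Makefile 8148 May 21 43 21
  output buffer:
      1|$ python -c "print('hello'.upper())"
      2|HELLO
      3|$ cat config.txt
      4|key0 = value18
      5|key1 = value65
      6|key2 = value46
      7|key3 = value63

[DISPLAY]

                                                
                                                
                                                
               ┏━━━━━━━━━━━━━━━━━━━━━━━━━━━━━━━┓
               ┃ Terminal                      ┃
   ┏━━━━━━━━━━━┠───────────────────────────────┨
   ┃ FileEditor┃$ python -c "print('hello'.uppe┃
   ┠───────────┃HELLO                          ┃
   ┃█auth]     ┃$ cat config.txt               ┃
   ┃# auth conf┃key0 = value18                 ┃
   ┃debug = "/v┃key1 = value65                 ┃
   ┃host = "inf┃key2 = value46                 ┃
   ┃interval = ┃key3 = value63                 ┃
   ┃buffer_size┃$ █                            ┃
   ┃timeout = 6┃                               ┃
   ┃port = "loc┃                               ┃
   ┃log_level =┃                               ┃
   ┃           ┃                               ┃
   ┃[database] ┗━━━━━━━━━━━━━━━━━━━━━━━━━━━━━━━┛
   ┗━━━━━━━━━━━━━━━━━━━━━━━━━━━━━━━━━┛          
                                                


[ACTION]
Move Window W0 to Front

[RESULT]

                                                
                                                
                                                
               ┏━━━━━━━━━━━━━━━━━━━━━━━━━━━━━━━┓
               ┃ Terminal                      ┃
   ┏━━━━━━━━━━━━━━━━━━━━━━━━━━━━━━━━━┓─────────┨
   ┃ FileEditor                      ┃llo'.uppe┃
   ┠─────────────────────────────────┨         ┃
   ┃█auth]                          ▲┃         ┃
   ┃# auth configuration            █┃         ┃
   ┃debug = "/var/log"              ░┃         ┃
   ┃host = "info"                   ░┃         ┃
   ┃interval = 3306                 ░┃         ┃
   ┃buffer_size = "/var/log"        ░┃         ┃
   ┃timeout = 60                    ░┃         ┃
   ┃port = "localhost"              ░┃         ┃
   ┃log_level = 100                 ░┃         ┃
   ┃                                ░┃         ┃
   ┃[database]                      ▼┃━━━━━━━━━┛
   ┗━━━━━━━━━━━━━━━━━━━━━━━━━━━━━━━━━┛          
                                                


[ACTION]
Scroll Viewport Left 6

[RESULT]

                                                
                                                
                                                
                     ┏━━━━━━━━━━━━━━━━━━━━━━━━━━
                     ┃ Terminal                 
         ┏━━━━━━━━━━━━━━━━━━━━━━━━━━━━━━━━━┓────
         ┃ FileEditor                      ┃llo'
         ┠─────────────────────────────────┨    
         ┃█auth]                          ▲┃    
         ┃# auth configuration            █┃    
         ┃debug = "/var/log"              ░┃    
         ┃host = "info"                   ░┃    
         ┃interval = 3306                 ░┃    
         ┃buffer_size = "/var/log"        ░┃    
         ┃timeout = 60                    ░┃    
         ┃port = "localhost"              ░┃    
         ┃log_level = 100                 ░┃    
         ┃                                ░┃    
         ┃[database]                      ▼┃━━━━
         ┗━━━━━━━━━━━━━━━━━━━━━━━━━━━━━━━━━┛    
                                                


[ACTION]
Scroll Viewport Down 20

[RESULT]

         ┠─────────────────────────────────┨    
         ┃█auth]                          ▲┃    
         ┃# auth configuration            █┃    
         ┃debug = "/var/log"              ░┃    
         ┃host = "info"                   ░┃    
         ┃interval = 3306                 ░┃    
         ┃buffer_size = "/var/log"        ░┃    
         ┃timeout = 60                    ░┃    
         ┃port = "localhost"              ░┃    
         ┃log_level = 100                 ░┃    
         ┃                                ░┃    
         ┃[database]                      ▼┃━━━━
         ┗━━━━━━━━━━━━━━━━━━━━━━━━━━━━━━━━━┛    
                                                
                                                
                                                
                                                
                                                
                                                
                                                
                                                


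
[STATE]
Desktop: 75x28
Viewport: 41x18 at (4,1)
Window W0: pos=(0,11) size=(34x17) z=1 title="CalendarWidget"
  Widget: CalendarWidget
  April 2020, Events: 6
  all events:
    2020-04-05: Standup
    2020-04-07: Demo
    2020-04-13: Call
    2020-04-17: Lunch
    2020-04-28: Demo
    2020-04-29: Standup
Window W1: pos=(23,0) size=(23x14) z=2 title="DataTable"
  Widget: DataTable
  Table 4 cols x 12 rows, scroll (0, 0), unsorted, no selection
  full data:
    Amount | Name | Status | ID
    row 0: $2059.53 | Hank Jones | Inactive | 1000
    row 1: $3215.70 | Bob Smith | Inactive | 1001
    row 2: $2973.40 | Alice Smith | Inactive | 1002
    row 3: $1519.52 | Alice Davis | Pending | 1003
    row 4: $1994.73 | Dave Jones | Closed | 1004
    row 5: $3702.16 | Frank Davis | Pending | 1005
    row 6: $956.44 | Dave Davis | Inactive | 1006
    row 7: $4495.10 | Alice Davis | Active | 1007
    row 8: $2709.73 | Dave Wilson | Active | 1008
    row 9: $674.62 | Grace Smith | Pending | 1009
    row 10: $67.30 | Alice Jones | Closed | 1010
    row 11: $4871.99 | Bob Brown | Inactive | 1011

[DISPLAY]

                   ┃ DataTable           
                   ┠─────────────────────
                   ┃Amount  │Name       │
                   ┃────────┼───────────┼
                   ┃$2059.53│Hank Jones │
                   ┃$3215.70│Bob Smith  │
                   ┃$2973.40│Alice Smith│
                   ┃$1519.52│Alice Davis│
                   ┃$1994.73│Dave Jones │
                   ┃$3702.16│Frank Davis│
━━━━━━━━━━━━━━━━━━━┃$956.44 │Dave Davis │
lendarWidget       ┃$4495.10│Alice Davis│
───────────────────┗━━━━━━━━━━━━━━━━━━━━━
        April 2020           ┃           
Tu We Th Fr Sa Su            ┃           
    1  2  3  4  5*           ┃           
 7*  8  9 10 11 12           ┃           
 14 15 16 17* 18 19          ┃           


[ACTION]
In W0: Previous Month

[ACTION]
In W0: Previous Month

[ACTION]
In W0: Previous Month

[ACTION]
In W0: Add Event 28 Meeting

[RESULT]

                   ┃ DataTable           
                   ┠─────────────────────
                   ┃Amount  │Name       │
                   ┃────────┼───────────┼
                   ┃$2059.53│Hank Jones │
                   ┃$3215.70│Bob Smith  │
                   ┃$2973.40│Alice Smith│
                   ┃$1519.52│Alice Davis│
                   ┃$1994.73│Dave Jones │
                   ┃$3702.16│Frank Davis│
━━━━━━━━━━━━━━━━━━━┃$956.44 │Dave Davis │
lendarWidget       ┃$4495.10│Alice Davis│
───────────────────┗━━━━━━━━━━━━━━━━━━━━━
       January 2020          ┃           
Tu We Th Fr Sa Su            ┃           
    1  2  3  4  5            ┃           
 7  8  9 10 11 12            ┃           
14 15 16 17 18 19            ┃           


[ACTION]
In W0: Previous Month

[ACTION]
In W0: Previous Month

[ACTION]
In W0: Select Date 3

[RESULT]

                   ┃ DataTable           
                   ┠─────────────────────
                   ┃Amount  │Name       │
                   ┃────────┼───────────┼
                   ┃$2059.53│Hank Jones │
                   ┃$3215.70│Bob Smith  │
                   ┃$2973.40│Alice Smith│
                   ┃$1519.52│Alice Davis│
                   ┃$1994.73│Dave Jones │
                   ┃$3702.16│Frank Davis│
━━━━━━━━━━━━━━━━━━━┃$956.44 │Dave Davis │
lendarWidget       ┃$4495.10│Alice Davis│
───────────────────┗━━━━━━━━━━━━━━━━━━━━━
      November 2019          ┃           
Tu We Th Fr Sa Su            ┃           
          1  2 [ 3]          ┃           
 5  6  7  8  9 10            ┃           
12 13 14 15 16 17            ┃           


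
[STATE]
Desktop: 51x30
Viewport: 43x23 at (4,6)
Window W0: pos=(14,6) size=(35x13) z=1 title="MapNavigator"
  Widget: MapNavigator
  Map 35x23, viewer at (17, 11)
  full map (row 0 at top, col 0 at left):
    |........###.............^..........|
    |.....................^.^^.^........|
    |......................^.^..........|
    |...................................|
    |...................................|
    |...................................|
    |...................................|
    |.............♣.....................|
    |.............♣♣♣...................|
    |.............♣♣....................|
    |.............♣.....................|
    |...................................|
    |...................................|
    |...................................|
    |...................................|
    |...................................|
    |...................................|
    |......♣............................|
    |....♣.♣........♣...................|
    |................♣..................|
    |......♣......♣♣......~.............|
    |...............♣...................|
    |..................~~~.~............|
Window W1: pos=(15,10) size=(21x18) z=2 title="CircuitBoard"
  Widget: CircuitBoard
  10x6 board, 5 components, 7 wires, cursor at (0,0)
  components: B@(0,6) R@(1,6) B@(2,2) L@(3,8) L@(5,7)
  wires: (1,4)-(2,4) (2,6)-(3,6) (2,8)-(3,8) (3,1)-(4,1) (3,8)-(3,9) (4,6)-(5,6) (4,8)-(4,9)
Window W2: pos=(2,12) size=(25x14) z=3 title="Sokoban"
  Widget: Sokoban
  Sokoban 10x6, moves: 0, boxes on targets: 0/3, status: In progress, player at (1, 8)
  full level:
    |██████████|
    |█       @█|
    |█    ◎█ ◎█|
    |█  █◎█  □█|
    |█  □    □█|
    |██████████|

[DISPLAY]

          ┏━━━━━━━━━━━━━━━━━━━━━━━━━━━━━━━━
          ┃ MapNavigator                   
          ┠────────────────────────────────
          ┃............♣...................
          ┃┏━━━━━━━━━━━━━━━━━━━┓...........
          ┃┃ CircuitBoard      ┃...........
━━━━━━━━━━━━━━━━━━━━━━┓────────┨...........
Sokoban               ┃4 5 6 7 ┃...........
──────────────────────┨        ┃...........
█████████             ┃        ┃...........
       @█             ┃        ┃...........
    ◎█ ◎█             ┃        ┃...........
  █◎█  □█             ┃ B      ┃━━━━━━━━━━━
  □    □█             ┃        ┃           
█████████             ┃        ┃           
oves: 0  0/3          ┃        ┃           
                      ┃        ┃           
                      ┃        ┃           
                      ┃        ┃           
━━━━━━━━━━━━━━━━━━━━━━┛0)      ┃           
           ┃                   ┃           
           ┗━━━━━━━━━━━━━━━━━━━┛           
                                           


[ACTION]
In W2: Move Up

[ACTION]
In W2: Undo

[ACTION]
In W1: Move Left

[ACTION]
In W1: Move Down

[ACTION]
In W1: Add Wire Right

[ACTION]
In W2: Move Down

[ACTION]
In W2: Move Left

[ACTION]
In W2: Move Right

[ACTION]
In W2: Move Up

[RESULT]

          ┏━━━━━━━━━━━━━━━━━━━━━━━━━━━━━━━━
          ┃ MapNavigator                   
          ┠────────────────────────────────
          ┃............♣...................
          ┃┏━━━━━━━━━━━━━━━━━━━┓...........
          ┃┃ CircuitBoard      ┃...........
━━━━━━━━━━━━━━━━━━━━━━┓────────┨...........
Sokoban               ┃4 5 6 7 ┃...........
──────────────────────┨        ┃...........
█████████             ┃        ┃...........
       @█             ┃        ┃...........
    ◎█ ◎█             ┃        ┃...........
  █◎█  □█             ┃ B      ┃━━━━━━━━━━━
  □    □█             ┃        ┃           
█████████             ┃        ┃           
oves: 4  0/3          ┃        ┃           
                      ┃        ┃           
                      ┃        ┃           
                      ┃        ┃           
━━━━━━━━━━━━━━━━━━━━━━┛0)      ┃           
           ┃                   ┃           
           ┗━━━━━━━━━━━━━━━━━━━┛           
                                           


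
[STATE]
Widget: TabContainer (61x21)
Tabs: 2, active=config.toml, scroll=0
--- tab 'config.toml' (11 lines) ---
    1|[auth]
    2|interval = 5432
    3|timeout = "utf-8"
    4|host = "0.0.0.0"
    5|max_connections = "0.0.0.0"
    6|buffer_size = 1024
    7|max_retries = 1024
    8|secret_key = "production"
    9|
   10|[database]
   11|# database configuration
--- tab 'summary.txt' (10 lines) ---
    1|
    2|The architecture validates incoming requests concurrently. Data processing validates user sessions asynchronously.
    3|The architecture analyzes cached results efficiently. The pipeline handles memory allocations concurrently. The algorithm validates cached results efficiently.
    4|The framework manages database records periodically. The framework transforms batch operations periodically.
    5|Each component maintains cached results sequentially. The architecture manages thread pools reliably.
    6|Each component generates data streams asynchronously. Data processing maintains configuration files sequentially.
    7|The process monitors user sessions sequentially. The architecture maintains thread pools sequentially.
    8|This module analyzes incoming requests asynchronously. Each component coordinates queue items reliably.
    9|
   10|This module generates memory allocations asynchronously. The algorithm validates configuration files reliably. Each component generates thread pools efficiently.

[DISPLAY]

[config.toml]│ summary.txt                                   
─────────────────────────────────────────────────────────────
[auth]                                                       
interval = 5432                                              
timeout = "utf-8"                                            
host = "0.0.0.0"                                             
max_connections = "0.0.0.0"                                  
buffer_size = 1024                                           
max_retries = 1024                                           
secret_key = "production"                                    
                                                             
[database]                                                   
# database configuration                                     
                                                             
                                                             
                                                             
                                                             
                                                             
                                                             
                                                             
                                                             


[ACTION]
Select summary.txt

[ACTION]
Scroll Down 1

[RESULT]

 config.toml │[summary.txt]                                  
─────────────────────────────────────────────────────────────
The architecture validates incoming requests concurrently. Da
The architecture analyzes cached results efficiently. The pip
The framework manages database records periodically. The fram
Each component maintains cached results sequentially. The arc
Each component generates data streams asynchronously. Data pr
The process monitors user sessions sequentially. The architec
This module analyzes incoming requests asynchronously. Each c
                                                             
This module generates memory allocations asynchronously. The 
                                                             
                                                             
                                                             
                                                             
                                                             
                                                             
                                                             
                                                             
                                                             
                                                             


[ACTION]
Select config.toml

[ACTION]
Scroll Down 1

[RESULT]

[config.toml]│ summary.txt                                   
─────────────────────────────────────────────────────────────
interval = 5432                                              
timeout = "utf-8"                                            
host = "0.0.0.0"                                             
max_connections = "0.0.0.0"                                  
buffer_size = 1024                                           
max_retries = 1024                                           
secret_key = "production"                                    
                                                             
[database]                                                   
# database configuration                                     
                                                             
                                                             
                                                             
                                                             
                                                             
                                                             
                                                             
                                                             
                                                             


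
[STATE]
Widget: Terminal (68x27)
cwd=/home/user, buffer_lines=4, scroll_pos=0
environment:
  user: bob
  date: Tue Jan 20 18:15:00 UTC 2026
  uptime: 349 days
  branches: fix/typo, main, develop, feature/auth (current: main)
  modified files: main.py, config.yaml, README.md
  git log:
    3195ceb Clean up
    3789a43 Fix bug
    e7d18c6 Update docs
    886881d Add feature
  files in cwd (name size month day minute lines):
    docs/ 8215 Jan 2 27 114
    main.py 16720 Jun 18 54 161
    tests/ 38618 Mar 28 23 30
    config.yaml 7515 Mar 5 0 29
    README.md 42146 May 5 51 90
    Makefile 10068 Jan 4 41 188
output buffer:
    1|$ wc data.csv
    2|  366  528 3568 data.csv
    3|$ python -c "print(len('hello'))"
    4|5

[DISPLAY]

$ wc data.csv                                                       
  366  528 3568 data.csv                                            
$ python -c "print(len('hello'))"                                   
5                                                                   
$ █                                                                 
                                                                    
                                                                    
                                                                    
                                                                    
                                                                    
                                                                    
                                                                    
                                                                    
                                                                    
                                                                    
                                                                    
                                                                    
                                                                    
                                                                    
                                                                    
                                                                    
                                                                    
                                                                    
                                                                    
                                                                    
                                                                    
                                                                    


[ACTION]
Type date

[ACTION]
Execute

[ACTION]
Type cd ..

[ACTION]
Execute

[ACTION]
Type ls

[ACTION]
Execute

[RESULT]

$ wc data.csv                                                       
  366  528 3568 data.csv                                            
$ python -c "print(len('hello'))"                                   
5                                                                   
$ date                                                              
Tue Jan 20 18:15:00 UTC 2026                                        
$ cd ..                                                             
                                                                    
$ ls                                                                
docs/  main.py  tests/  config.yaml  README.md  Makefile            
$ █                                                                 
                                                                    
                                                                    
                                                                    
                                                                    
                                                                    
                                                                    
                                                                    
                                                                    
                                                                    
                                                                    
                                                                    
                                                                    
                                                                    
                                                                    
                                                                    
                                                                    


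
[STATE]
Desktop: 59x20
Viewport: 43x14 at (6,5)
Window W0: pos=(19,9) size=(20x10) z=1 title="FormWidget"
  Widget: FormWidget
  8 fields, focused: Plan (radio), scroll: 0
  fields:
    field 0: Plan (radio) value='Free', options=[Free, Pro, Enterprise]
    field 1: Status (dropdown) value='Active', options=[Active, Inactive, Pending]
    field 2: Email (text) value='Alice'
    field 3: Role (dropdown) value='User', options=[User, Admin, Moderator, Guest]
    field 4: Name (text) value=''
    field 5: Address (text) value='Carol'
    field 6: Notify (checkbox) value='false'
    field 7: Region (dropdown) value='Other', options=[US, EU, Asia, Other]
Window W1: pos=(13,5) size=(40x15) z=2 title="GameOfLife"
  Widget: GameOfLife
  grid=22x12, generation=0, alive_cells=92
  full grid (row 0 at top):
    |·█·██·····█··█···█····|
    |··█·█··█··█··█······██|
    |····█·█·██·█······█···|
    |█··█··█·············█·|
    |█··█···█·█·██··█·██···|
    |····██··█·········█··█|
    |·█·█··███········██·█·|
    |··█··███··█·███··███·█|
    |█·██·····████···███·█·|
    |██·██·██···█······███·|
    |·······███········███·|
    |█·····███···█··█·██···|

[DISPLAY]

       ┏━━━━━━━━━━━━━━━━━━━━━━━━━━━━━━━━━━━
       ┃ GameOfLife                        
       ┠───────────────────────────────────
       ┃Gen: 0                             
       ┃··█·█··█··█··█······██             
       ┃····█·█·██·█······█···             
       ┃█··█··█·············█·             
       ┃█··█···█·█·██··█·██···             
       ┃····██··█·········█··█             
       ┃·█·█··███········██·█·             
       ┃··█··███··█·███··███·█             
       ┃█·██·····████···███·█·             
       ┃██·██·██···█······███·             
       ┃·······███········███·             


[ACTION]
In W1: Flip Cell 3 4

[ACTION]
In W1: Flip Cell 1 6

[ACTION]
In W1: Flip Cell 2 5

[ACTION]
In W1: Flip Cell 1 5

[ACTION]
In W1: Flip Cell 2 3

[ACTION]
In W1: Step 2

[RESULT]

       ┏━━━━━━━━━━━━━━━━━━━━━━━━━━━━━━━━━━━
       ┃ GameOfLife                        
       ┠───────────────────────────────────
       ┃Gen: 2                             
       ┃·██····██·██········█·             
       ┃·███···············██·             
       ┃··██··█····█·····█····             
       ┃······█████·····█··█··             
       ┃·····██··█·······████·             
       ┃··█·····███·██······██             
       ┃···██·····█·██·······█             
       ┃██·█··█████··█······██             
       ┃··█·████·██·········██             
       ┃███·██·██·█···········             
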